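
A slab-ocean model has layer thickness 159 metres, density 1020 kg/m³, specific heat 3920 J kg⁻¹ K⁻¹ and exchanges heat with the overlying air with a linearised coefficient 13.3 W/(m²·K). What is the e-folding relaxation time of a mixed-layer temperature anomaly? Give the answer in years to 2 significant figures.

Areal heat capacity C = ρ c_p D = 1020 × 3920 × 159 = 6.36×10^8 J/(m^2 K).
Relaxation time τ = C / λ = 6.36×10^8 / 13.3 = 4.78×10^7 s.
In years: 4.78×10^7 s / (3.156×10^7 s/year) = 1.51 years.

1.5 years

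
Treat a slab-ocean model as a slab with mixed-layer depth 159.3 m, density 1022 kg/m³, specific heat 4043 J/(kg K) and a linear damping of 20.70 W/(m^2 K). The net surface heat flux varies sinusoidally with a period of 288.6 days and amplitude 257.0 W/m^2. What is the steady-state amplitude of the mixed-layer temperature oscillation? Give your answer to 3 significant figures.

1.54 K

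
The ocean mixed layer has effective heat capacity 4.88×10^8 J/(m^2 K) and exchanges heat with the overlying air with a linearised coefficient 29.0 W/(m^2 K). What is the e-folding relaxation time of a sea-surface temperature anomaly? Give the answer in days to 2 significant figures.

Areal heat capacity C = 4.88×10^8 J/(m^2 K) (given).
Relaxation time τ = C / λ = 4.88×10^8 / 29.0 = 1.68×10^7 s.
In days: 1.68×10^7 s / (86400 s/day) = 195 days.

190 days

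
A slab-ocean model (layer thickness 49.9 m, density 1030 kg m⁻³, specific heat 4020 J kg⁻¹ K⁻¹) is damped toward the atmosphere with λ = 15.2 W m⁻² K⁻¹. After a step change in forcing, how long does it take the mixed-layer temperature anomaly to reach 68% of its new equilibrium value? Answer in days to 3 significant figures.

179 days

Areal heat capacity C = ρ c_p D = 1030 × 4020 × 49.9 = 2.07×10^8 J/(m^2 K).
τ = C / λ = 2.07×10^8 / 15.2 = 1.36×10^7 s.
Fraction reached: 1 − e^(−t/τ) = 0.68 ⇒ t = −τ ln(1 − 0.68) = τ × 1.14.
t = 1.55×10^7 s = 179 days.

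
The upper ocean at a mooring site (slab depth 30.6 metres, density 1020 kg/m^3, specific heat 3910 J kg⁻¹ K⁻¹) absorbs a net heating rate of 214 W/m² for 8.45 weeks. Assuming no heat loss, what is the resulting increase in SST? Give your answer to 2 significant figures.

Areal heat capacity C = ρ c_p D = 1020 × 3910 × 30.6 = 1.22×10^8 J/(m^2 K).
Net heat input Q = F Δt = 214 × (8.45 weeks × 6.048×10^5 s/week) = 1.09×10^9 J/m².
ΔT = Q / C = 1.09×10^9 / 1.22×10^8 = 8.96 K.

9.0 K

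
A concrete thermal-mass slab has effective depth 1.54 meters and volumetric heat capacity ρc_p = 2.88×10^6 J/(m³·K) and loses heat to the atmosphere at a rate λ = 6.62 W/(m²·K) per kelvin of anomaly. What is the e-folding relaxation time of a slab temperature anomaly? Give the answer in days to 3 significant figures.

7.75 days

Areal heat capacity C = ρc_p × D = 2.88×10^6 × 1.54 = 4.44×10^6 J m⁻² K⁻¹.
Relaxation time τ = C / λ = 4.44×10^6 / 6.62 = 6.70×10^5 s.
In days: 6.70×10^5 s / (86400 s/day) = 7.75 days.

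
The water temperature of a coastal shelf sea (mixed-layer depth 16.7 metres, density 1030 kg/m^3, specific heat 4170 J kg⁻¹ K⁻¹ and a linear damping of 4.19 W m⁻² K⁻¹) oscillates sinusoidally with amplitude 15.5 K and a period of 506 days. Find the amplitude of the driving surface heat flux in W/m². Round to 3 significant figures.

172

Areal heat capacity C = ρ c_p D = 1030 × 4170 × 16.7 = 7.17×10^7 J/(m^2 K).
ω = 2π / 4.37×10^7 s = 1.44×10^-7 s⁻¹.
√((Cω)² + λ²) = √((10.3)² + 4.19²) = 11.1 W/(m²·K).
F₀ = A × √((Cω)²+λ²) = 15.5 × 11.1 = 172 W/m².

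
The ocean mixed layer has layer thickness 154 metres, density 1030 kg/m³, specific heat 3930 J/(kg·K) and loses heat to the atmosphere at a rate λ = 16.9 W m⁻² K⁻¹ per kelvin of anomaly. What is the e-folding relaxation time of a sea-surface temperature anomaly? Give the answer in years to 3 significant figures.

1.17 years

Areal heat capacity C = ρ c_p D = 1030 × 3930 × 154 = 6.23×10^8 J/(m²·K).
Relaxation time τ = C / λ = 6.23×10^8 / 16.9 = 3.69×10^7 s.
In years: 3.69×10^7 s / (3.156×10^7 s/year) = 1.17 years.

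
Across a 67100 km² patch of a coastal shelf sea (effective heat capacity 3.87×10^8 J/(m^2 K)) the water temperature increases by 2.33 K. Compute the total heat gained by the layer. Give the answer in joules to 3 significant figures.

6.05×10^19 J

Areal heat capacity C = 3.87×10^8 J/(m^2 K) (given).
Heat per unit area: q = C ΔT = 3.87×10^8 × 2.33 = 9.02×10^8 J/m².
Total heat: Q = q × A = 9.02×10^8 × (67100 × 10⁶ m²) = 6.05×10^19 J.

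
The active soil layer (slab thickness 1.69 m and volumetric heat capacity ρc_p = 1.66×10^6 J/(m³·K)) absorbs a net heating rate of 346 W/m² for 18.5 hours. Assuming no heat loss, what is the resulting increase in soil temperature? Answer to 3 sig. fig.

8.21 K

Areal heat capacity C = ρc_p × D = 1.66×10^6 × 1.69 = 2.81×10^6 J/(m^2 K).
Net heat input Q = F Δt = 346 × (18.5 hours × 3600 s/hour) = 2.30×10^7 J/m².
ΔT = Q / C = 2.30×10^7 / 2.81×10^6 = 8.21 K.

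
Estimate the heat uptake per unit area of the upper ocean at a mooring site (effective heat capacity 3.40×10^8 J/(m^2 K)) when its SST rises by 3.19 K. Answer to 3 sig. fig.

1.08×10^9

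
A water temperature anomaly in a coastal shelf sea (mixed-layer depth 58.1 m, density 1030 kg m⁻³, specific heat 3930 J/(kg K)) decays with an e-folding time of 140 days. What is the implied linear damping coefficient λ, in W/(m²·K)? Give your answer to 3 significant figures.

19.4

Areal heat capacity C = ρ c_p D = 1030 × 3930 × 58.1 = 2.35×10^8 J/(m²·K).
τ = 140 days = 1.21×10^7 s.
λ = C / τ = 2.35×10^8 / 1.21×10^7 = 19.4 W/(m²·K).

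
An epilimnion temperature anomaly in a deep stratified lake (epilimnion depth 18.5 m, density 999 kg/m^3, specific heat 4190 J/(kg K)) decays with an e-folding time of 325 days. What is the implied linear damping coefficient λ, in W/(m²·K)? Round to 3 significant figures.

2.76

Areal heat capacity C = ρ c_p D = 999 × 4190 × 18.5 = 7.74×10^7 J m⁻² K⁻¹.
τ = 325 days = 2.81×10^7 s.
λ = C / τ = 7.74×10^7 / 2.81×10^7 = 2.76 W/(m²·K).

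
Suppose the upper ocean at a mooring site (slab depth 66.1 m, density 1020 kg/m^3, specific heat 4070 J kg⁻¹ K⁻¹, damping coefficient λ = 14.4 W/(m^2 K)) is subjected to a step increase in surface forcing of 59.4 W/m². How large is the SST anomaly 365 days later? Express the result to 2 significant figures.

Areal heat capacity C = ρ c_p D = 1020 × 4070 × 66.1 = 2.74×10^8 J m⁻² K⁻¹.
τ = C / λ = 2.74×10^8 / 14.4 = 1.91×10^7 s.
Equilibrium anomaly ΔT_eq = F / λ = 59.4 / 14.4 = 4.12 K.
t = 365 days = 3.15×10^7 s, so t/τ = 1.65.
ΔT(t) = ΔT_eq (1 − e^(−t/τ)) = 4.12 × (1 − e^−1.65) = 3.34 K.

3.3 K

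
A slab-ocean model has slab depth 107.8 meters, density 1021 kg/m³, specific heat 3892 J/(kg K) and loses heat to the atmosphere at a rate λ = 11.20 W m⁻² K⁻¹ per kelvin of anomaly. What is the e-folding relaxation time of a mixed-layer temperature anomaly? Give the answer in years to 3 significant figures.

1.21 years

Areal heat capacity C = ρ c_p D = 1021 × 3892 × 107.8 = 4.28×10^8 J/(m^2 K).
Relaxation time τ = C / λ = 4.28×10^8 / 11.20 = 3.82×10^7 s.
In years: 3.82×10^7 s / (3.156×10^7 s/year) = 1.21 years.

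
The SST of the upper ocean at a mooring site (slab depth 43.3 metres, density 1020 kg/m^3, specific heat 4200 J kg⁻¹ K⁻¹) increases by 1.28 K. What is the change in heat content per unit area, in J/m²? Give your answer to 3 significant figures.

Areal heat capacity C = ρ c_p D = 1020 × 4200 × 43.3 = 1.85×10^8 J/(m^2 K).
ΔQ = C ΔT = 1.85×10^8 × 1.28 = 2.37×10^8 J/m².

2.37×10^8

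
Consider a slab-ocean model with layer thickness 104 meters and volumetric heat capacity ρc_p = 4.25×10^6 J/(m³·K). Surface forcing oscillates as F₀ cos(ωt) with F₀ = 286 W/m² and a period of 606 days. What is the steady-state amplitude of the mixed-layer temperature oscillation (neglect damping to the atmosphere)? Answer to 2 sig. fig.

5.4 K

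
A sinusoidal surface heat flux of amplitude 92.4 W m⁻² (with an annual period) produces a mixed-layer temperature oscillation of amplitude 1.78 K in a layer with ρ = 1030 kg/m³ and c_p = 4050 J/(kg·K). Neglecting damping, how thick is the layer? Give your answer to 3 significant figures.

ω = 2π / 3.15×10^7 s = 1.99×10^-7 s⁻¹.
Required C = F₀ / (A ω) = 92.4 / (1.78 × 1.99×10^-7) = 2.61×10^8 J/(m²·K).
D = C / (ρ c_p) = 2.61×10^8 / (1030 × 4050) = 62.5 m.

62.5 m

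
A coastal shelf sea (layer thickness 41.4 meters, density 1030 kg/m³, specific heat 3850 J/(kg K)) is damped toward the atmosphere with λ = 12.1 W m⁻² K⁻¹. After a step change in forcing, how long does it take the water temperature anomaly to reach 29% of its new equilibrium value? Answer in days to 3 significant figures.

53.8 days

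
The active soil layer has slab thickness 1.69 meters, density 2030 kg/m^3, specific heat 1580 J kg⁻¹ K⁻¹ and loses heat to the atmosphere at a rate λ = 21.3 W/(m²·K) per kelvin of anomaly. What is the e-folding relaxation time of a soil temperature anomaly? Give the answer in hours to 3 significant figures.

Areal heat capacity C = ρ c_p D = 2030 × 1580 × 1.69 = 5.42×10^6 J/(m^2 K).
Relaxation time τ = C / λ = 5.42×10^6 / 21.3 = 2.54×10^5 s.
In hours: 2.54×10^5 s / (3600 s/hour) = 70.7 hours.

70.7 hours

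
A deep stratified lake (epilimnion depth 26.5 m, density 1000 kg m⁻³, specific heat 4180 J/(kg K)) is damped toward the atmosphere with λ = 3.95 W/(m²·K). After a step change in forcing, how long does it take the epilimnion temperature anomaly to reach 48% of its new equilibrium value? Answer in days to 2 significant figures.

210 days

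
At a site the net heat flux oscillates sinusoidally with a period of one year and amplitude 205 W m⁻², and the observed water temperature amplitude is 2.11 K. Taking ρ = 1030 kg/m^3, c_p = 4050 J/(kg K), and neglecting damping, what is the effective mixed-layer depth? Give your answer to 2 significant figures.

120 m

ω = 2π / 3.15×10^7 s = 1.99×10^-7 s⁻¹.
Required C = F₀ / (A ω) = 205 / (2.11 × 1.99×10^-7) = 4.88×10^8 J/(m²·K).
D = C / (ρ c_p) = 4.88×10^8 / (1030 × 4050) = 117 m.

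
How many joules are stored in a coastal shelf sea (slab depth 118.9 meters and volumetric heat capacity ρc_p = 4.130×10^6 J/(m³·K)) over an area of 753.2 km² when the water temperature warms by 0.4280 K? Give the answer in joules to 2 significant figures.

Areal heat capacity C = ρc_p × D = 4.130×10^6 × 118.9 = 4.91×10^8 J/(m^2 K).
Heat per unit area: q = C ΔT = 4.91×10^8 × 0.4280 = 2.10×10^8 J/m².
Total heat: Q = q × A = 2.10×10^8 × (753.2 × 10⁶ m²) = 1.58×10^17 J.

1.6×10^17 J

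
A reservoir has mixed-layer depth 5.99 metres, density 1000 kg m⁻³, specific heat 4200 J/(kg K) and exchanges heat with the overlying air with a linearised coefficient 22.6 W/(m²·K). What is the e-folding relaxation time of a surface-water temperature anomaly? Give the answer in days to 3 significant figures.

12.9 days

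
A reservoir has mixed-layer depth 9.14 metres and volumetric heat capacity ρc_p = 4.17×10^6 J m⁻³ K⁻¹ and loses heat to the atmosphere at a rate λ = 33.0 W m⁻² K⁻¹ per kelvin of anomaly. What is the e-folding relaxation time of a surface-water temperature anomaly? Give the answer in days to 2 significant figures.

13 days

Areal heat capacity C = ρc_p × D = 4.17×10^6 × 9.14 = 3.81×10^7 J/(m²·K).
Relaxation time τ = C / λ = 3.81×10^7 / 33.0 = 1.15×10^6 s.
In days: 1.15×10^6 s / (86400 s/day) = 13.4 days.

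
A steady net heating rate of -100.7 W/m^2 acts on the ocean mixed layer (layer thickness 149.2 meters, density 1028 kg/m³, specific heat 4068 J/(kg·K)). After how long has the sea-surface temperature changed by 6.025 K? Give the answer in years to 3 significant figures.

Areal heat capacity C = ρ c_p D = 1028 × 4068 × 149.2 = 6.24×10^8 J/(m^2 K).
Time required: Δt = C ΔT / F = 6.24×10^8 × -6.025 / -100.7 = 3.73×10^7 s.
In years: 3.73×10^7 s / (3.156×10^7 s/year) = 1.18 years.

1.18 years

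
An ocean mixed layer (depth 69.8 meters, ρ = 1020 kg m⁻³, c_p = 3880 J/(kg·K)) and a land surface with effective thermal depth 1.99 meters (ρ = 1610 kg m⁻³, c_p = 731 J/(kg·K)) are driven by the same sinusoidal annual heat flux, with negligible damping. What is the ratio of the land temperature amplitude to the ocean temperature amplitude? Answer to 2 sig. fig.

C_ocean = 1020 × 3880 × 69.8 = 2.76×10^8 J/(m²·K).
C_land = 1610 × 731 × 1.99 = 2.34×10^6 J/(m²·K).
Undamped amplitude ∝ 1/C, so A_land/A_ocean = C_ocean/C_land = 118.

120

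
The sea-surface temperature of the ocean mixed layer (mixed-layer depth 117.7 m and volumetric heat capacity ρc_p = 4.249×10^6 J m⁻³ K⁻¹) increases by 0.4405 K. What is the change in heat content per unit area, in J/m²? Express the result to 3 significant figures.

Areal heat capacity C = ρc_p × D = 4.249×10^6 × 117.7 = 5.00×10^8 J m⁻² K⁻¹.
ΔQ = C ΔT = 5.00×10^8 × 0.4405 = 2.20×10^8 J/m².

2.20×10^8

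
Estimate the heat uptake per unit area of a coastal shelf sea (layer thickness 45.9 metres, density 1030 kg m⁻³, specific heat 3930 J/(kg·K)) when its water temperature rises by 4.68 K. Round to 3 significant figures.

Areal heat capacity C = ρ c_p D = 1030 × 3930 × 45.9 = 1.86×10^8 J/(m^2 K).
ΔQ = C ΔT = 1.86×10^8 × 4.68 = 8.70×10^8 J/m².

8.70×10^8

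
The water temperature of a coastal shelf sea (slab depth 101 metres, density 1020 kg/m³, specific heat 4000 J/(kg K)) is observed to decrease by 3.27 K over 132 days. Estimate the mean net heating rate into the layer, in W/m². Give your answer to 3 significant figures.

-118

Areal heat capacity C = ρ c_p D = 1020 × 4000 × 101 = 4.12×10^8 J m⁻² K⁻¹.
Required heat per unit area: Q = C ΔT = 4.12×10^8 × -3.27 = -1.35×10^9 J/m².
Flux F = Q / Δt = -1.35×10^9 / 1.14×10^7 s = -118 W/m².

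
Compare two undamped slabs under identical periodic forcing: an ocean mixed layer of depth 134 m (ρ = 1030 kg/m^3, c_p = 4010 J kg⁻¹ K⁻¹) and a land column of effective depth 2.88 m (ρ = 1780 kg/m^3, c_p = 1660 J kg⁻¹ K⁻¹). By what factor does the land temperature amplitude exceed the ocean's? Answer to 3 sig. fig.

C_ocean = 1030 × 4010 × 134 = 5.53×10^8 J/(m²·K).
C_land = 1780 × 1660 × 2.88 = 8.51×10^6 J/(m²·K).
Undamped amplitude ∝ 1/C, so A_land/A_ocean = C_ocean/C_land = 65.0.

65.0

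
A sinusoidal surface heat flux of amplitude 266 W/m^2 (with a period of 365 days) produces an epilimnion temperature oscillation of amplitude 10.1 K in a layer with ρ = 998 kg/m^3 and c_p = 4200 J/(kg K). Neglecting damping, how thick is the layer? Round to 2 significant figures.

32 m

ω = 2π / 3.15×10^7 s = 1.99×10^-7 s⁻¹.
Required C = F₀ / (A ω) = 266 / (10.1 × 1.99×10^-7) = 1.32×10^8 J/(m²·K).
D = C / (ρ c_p) = 1.32×10^8 / (998 × 4200) = 31.5 m.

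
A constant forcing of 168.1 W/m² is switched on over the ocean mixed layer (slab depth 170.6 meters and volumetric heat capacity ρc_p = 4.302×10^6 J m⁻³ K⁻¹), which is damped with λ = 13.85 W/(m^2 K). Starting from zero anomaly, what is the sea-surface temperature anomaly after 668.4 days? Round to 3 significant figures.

Areal heat capacity C = ρc_p × D = 4.302×10^6 × 170.6 = 7.34×10^8 J/(m^2 K).
τ = C / λ = 7.34×10^8 / 13.85 = 5.30×10^7 s.
Equilibrium anomaly ΔT_eq = F / λ = 168.1 / 13.85 = 12.1 K.
t = 668.4 days = 5.77×10^7 s, so t/τ = 1.09.
ΔT(t) = ΔT_eq (1 − e^(−t/τ)) = 12.1 × (1 − e^−1.09) = 8.06 K.

8.06 K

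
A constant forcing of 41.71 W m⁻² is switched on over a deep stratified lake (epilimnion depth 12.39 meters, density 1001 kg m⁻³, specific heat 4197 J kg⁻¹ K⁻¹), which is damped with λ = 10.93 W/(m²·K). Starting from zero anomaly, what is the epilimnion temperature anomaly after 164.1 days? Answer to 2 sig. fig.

Areal heat capacity C = ρ c_p D = 1001 × 4197 × 12.39 = 5.21×10^7 J/(m²·K).
τ = C / λ = 5.21×10^7 / 10.93 = 4.76×10^6 s.
Equilibrium anomaly ΔT_eq = F / λ = 41.71 / 10.93 = 3.82 K.
t = 164.1 days = 1.42×10^7 s, so t/τ = 2.98.
ΔT(t) = ΔT_eq (1 − e^(−t/τ)) = 3.82 × (1 − e^−2.98) = 3.62 K.

3.6 K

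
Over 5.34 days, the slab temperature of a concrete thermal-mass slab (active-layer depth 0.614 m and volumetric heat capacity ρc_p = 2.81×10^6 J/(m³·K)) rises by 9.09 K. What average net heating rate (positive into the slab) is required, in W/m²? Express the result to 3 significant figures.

34.0

Areal heat capacity C = ρc_p × D = 2.81×10^6 × 0.614 = 1.73×10^6 J/(m²·K).
Required heat per unit area: Q = C ΔT = 1.73×10^6 × 9.09 = 1.57×10^7 J/m².
Flux F = Q / Δt = 1.57×10^7 / 4.61×10^5 s = 34.0 W/m².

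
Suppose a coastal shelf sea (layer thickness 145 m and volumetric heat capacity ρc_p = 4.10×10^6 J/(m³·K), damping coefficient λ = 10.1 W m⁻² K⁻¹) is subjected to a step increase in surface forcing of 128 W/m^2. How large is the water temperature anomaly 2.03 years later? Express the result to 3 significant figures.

Areal heat capacity C = ρc_p × D = 4.10×10^6 × 145 = 5.94×10^8 J/(m^2 K).
τ = C / λ = 5.94×10^8 / 10.1 = 5.89×10^7 s.
Equilibrium anomaly ΔT_eq = F / λ = 128 / 10.1 = 12.7 K.
t = 2.03 years = 6.41×10^7 s, so t/τ = 1.09.
ΔT(t) = ΔT_eq (1 − e^(−t/τ)) = 12.7 × (1 − e^−1.09) = 8.41 K.

8.41 K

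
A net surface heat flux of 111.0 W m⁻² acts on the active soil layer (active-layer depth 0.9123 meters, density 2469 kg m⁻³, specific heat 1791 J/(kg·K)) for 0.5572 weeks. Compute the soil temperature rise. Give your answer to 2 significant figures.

Areal heat capacity C = ρ c_p D = 2469 × 1791 × 0.9123 = 4.03×10^6 J/(m²·K).
Net heat input Q = F Δt = 111.0 × (0.5572 weeks × 6.048×10^5 s/week) = 3.74×10^7 J/m².
ΔT = Q / C = 3.74×10^7 / 4.03×10^6 = 9.27 K.

9.3 K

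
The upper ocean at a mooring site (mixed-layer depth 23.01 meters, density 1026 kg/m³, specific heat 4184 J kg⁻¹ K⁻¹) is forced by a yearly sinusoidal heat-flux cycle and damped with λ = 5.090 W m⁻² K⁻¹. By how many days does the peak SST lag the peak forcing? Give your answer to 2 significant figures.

Areal heat capacity C = ρ c_p D = 1026 × 4184 × 23.01 = 9.88×10^7 J m⁻² K⁻¹.
ω = 2π / 3.15×10^7 s = 1.99×10^-7 s⁻¹.
Phase lag φ = arctan(Cω/λ) = arctan(19.7/5.090) = 1.32 rad.
Time lag = φ / ω = 1.32 / 1.99×10^-7 = 6.61×10^6 s = 76.5 days.

77 days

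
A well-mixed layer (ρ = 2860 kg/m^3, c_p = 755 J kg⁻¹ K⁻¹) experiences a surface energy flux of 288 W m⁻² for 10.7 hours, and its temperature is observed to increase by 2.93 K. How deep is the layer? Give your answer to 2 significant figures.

1.8 m

Heat input Q = F Δt = 288 × 38500 s = 1.11×10^7 J/m².
Required areal heat capacity C = Q / ΔT = 3.79×10^6 J/(m²·K).
Depth D = C / (ρ c_p) = 3.79×10^6 / (2860 × 755) = 1.75 m.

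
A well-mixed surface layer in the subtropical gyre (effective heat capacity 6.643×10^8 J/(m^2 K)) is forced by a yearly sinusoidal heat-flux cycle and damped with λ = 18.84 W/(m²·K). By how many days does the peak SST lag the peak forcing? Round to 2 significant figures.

83 days

Areal heat capacity C = 6.643×10^8 J/(m^2 K) (given).
ω = 2π / 3.15×10^7 s = 1.99×10^-7 s⁻¹.
Phase lag φ = arctan(Cω/λ) = arctan(132/18.84) = 1.43 rad.
Time lag = φ / ω = 1.43 / 1.99×10^-7 = 7.17×10^6 s = 83.0 days.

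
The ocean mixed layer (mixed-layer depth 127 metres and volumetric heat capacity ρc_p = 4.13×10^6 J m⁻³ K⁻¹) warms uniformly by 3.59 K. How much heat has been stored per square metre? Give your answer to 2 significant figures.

1.9×10^9

Areal heat capacity C = ρc_p × D = 4.13×10^6 × 127 = 5.25×10^8 J m⁻² K⁻¹.
ΔQ = C ΔT = 5.25×10^8 × 3.59 = 1.88×10^9 J/m².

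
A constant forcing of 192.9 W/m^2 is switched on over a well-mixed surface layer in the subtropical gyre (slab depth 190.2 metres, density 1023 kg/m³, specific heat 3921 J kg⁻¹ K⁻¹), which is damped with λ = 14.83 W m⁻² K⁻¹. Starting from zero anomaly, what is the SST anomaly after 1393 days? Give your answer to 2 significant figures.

Areal heat capacity C = ρ c_p D = 1023 × 3921 × 190.2 = 7.63×10^8 J/(m²·K).
τ = C / λ = 7.63×10^8 / 14.83 = 5.14×10^7 s.
Equilibrium anomaly ΔT_eq = F / λ = 192.9 / 14.83 = 13.0 K.
t = 1393 days = 1.20×10^8 s, so t/τ = 2.34.
ΔT(t) = ΔT_eq (1 − e^(−t/τ)) = 13.0 × (1 − e^−2.34) = 11.8 K.

12 K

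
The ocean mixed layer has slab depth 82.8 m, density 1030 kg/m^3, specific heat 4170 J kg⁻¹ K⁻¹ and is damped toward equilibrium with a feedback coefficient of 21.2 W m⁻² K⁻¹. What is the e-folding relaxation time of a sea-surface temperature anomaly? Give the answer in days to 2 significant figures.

Areal heat capacity C = ρ c_p D = 1030 × 4170 × 82.8 = 3.56×10^8 J/(m^2 K).
Relaxation time τ = C / λ = 3.56×10^8 / 21.2 = 1.68×10^7 s.
In days: 1.68×10^7 s / (86400 s/day) = 194 days.

190 days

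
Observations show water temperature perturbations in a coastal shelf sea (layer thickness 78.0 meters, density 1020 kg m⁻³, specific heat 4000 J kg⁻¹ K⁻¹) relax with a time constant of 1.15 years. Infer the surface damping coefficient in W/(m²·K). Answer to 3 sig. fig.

8.77

Areal heat capacity C = ρ c_p D = 1020 × 4000 × 78.0 = 3.18×10^8 J/(m²·K).
τ = 1.15 years = 3.63×10^7 s.
λ = C / τ = 3.18×10^8 / 3.63×10^7 = 8.77 W/(m²·K).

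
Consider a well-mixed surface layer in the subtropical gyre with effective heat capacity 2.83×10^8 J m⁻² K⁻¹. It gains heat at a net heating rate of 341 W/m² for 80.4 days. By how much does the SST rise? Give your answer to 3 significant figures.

8.37 K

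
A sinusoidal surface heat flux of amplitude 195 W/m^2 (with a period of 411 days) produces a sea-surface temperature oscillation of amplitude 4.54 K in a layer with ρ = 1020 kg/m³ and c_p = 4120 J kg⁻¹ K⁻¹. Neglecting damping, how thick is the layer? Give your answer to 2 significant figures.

58 m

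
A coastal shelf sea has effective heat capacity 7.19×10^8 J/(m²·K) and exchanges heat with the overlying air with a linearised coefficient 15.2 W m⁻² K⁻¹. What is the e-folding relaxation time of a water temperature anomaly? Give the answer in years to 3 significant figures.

Areal heat capacity C = 7.19×10^8 J/(m²·K) (given).
Relaxation time τ = C / λ = 7.19×10^8 / 15.2 = 4.73×10^7 s.
In years: 4.73×10^7 s / (3.156×10^7 s/year) = 1.50 years.

1.50 years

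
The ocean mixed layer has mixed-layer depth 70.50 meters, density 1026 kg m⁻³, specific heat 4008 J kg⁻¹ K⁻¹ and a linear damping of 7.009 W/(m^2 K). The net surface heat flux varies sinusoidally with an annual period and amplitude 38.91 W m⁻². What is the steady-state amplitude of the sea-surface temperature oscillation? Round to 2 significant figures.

0.67 K

Areal heat capacity C = ρ c_p D = 1026 × 4008 × 70.50 = 2.90×10^8 J m⁻² K⁻¹.
Angular frequency ω = 2π / T = 2π / 3.15×10^7 s = 1.99×10^-7 s⁻¹.
√((Cω)² + λ²) = √((57.8)² + 7.009²) = 58.2 W/(m²·K).
Amplitude A = F₀ / √((Cω)²+λ²) = 38.91 / 58.2 = 0.669 K.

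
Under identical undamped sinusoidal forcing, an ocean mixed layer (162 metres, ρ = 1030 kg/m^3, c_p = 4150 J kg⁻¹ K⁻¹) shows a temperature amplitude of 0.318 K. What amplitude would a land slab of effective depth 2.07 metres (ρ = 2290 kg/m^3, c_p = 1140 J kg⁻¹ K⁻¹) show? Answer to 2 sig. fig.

C_ocean = 6.92×10^8 J/(m²·K); C_land = 5.40×10^6 J/(m²·K).
A ∝ 1/C ⇒ A_land = A_ocean × C_ocean/C_land = 0.318 × 128 = 40.7 K.

41 K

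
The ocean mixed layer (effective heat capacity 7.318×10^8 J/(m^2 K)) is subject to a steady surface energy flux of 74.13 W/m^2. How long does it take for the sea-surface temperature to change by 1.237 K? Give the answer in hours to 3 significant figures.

3390 hours

Areal heat capacity C = 7.318×10^8 J/(m^2 K) (given).
Time required: Δt = C ΔT / F = 7.32×10^8 × 1.237 / 74.13 = 1.22×10^7 s.
In hours: 1.22×10^7 s / (3600 s/hour) = 3390 hours.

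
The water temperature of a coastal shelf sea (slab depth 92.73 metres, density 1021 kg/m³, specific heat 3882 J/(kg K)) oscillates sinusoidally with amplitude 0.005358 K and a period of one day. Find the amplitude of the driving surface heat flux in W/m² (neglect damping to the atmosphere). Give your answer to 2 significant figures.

Areal heat capacity C = ρ c_p D = 1021 × 3882 × 92.73 = 3.68×10^8 J/(m^2 K).
ω = 2π / 86400 s = 7.27×10^-5 s⁻¹.
Cω = 3.68×10^8 × 7.27×10^-5 = 26700 W/(m²·K).
F₀ = A × Cω = 0.005358 × 26700 = 143 W/m².

140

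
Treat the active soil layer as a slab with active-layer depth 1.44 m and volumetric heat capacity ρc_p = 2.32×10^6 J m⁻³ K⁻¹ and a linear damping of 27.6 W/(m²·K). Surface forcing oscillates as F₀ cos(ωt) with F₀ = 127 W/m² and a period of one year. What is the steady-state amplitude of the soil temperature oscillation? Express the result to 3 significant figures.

4.60 K

Areal heat capacity C = ρc_p × D = 2.32×10^6 × 1.44 = 3.34×10^6 J/(m^2 K).
Angular frequency ω = 2π / T = 2π / 3.15×10^7 s = 1.99×10^-7 s⁻¹.
√((Cω)² + λ²) = √((0.666)² + 27.6²) = 27.6 W/(m²·K).
Amplitude A = F₀ / √((Cω)²+λ²) = 127 / 27.6 = 4.60 K.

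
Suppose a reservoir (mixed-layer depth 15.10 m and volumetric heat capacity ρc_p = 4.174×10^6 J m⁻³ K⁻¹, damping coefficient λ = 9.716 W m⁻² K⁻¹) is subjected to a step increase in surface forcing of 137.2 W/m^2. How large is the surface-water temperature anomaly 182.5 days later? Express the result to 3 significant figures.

12.9 K

Areal heat capacity C = ρc_p × D = 4.174×10^6 × 15.10 = 6.30×10^7 J/(m²·K).
τ = C / λ = 6.30×10^7 / 9.716 = 6.49×10^6 s.
Equilibrium anomaly ΔT_eq = F / λ = 137.2 / 9.716 = 14.1 K.
t = 182.5 days = 1.58×10^7 s, so t/τ = 2.43.
ΔT(t) = ΔT_eq (1 − e^(−t/τ)) = 14.1 × (1 − e^−2.43) = 12.9 K.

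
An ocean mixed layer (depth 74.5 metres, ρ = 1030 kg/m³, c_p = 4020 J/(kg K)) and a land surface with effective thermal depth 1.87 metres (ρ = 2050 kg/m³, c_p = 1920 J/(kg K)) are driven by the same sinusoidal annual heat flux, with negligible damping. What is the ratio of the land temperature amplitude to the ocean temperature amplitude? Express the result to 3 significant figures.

41.9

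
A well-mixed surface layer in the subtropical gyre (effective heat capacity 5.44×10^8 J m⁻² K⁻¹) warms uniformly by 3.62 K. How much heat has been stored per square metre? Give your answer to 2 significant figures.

2.0×10^9

Areal heat capacity C = 5.44×10^8 J m⁻² K⁻¹ (given).
ΔQ = C ΔT = 5.44×10^8 × 3.62 = 1.97×10^9 J/m².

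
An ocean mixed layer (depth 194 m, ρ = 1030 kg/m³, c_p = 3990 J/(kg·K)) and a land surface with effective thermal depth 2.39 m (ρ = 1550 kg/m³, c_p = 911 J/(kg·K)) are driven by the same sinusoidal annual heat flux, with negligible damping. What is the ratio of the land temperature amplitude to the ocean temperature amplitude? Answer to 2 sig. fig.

C_ocean = 1030 × 3990 × 194 = 7.97×10^8 J/(m²·K).
C_land = 1550 × 911 × 2.39 = 3.37×10^6 J/(m²·K).
Undamped amplitude ∝ 1/C, so A_land/A_ocean = C_ocean/C_land = 236.

240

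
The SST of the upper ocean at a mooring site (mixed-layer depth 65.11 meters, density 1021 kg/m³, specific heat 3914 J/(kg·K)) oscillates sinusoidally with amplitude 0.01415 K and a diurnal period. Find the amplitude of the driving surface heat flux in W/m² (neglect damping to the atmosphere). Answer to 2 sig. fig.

Areal heat capacity C = ρ c_p D = 1021 × 3914 × 65.11 = 2.60×10^8 J m⁻² K⁻¹.
ω = 2π / 86400 s = 7.27×10^-5 s⁻¹.
Cω = 2.60×10^8 × 7.27×10^-5 = 18900 W/(m²·K).
F₀ = A × Cω = 0.01415 × 18900 = 268 W/m².

270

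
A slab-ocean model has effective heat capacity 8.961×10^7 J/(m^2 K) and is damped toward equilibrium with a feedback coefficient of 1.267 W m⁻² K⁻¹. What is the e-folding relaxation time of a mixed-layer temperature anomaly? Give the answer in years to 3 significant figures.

Areal heat capacity C = 8.961×10^7 J/(m^2 K) (given).
Relaxation time τ = C / λ = 8.96×10^7 / 1.267 = 7.07×10^7 s.
In years: 7.07×10^7 s / (3.156×10^7 s/year) = 2.24 years.

2.24 years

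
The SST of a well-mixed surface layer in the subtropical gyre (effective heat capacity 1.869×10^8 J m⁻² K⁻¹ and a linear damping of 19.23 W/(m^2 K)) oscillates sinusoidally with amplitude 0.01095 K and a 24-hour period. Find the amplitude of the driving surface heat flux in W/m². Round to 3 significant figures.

149

Areal heat capacity C = 1.869×10^8 J m⁻² K⁻¹ (given).
ω = 2π / 86400 s = 7.27×10^-5 s⁻¹.
√((Cω)² + λ²) = √((13600)² + 19.23²) = 13600 W/(m²·K).
F₀ = A × √((Cω)²+λ²) = 0.01095 × 13600 = 149 W/m².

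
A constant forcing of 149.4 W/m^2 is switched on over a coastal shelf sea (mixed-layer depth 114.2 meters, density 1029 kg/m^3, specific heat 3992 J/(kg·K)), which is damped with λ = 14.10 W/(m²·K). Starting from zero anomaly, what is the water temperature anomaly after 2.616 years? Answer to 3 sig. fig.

Areal heat capacity C = ρ c_p D = 1029 × 3992 × 114.2 = 4.69×10^8 J m⁻² K⁻¹.
τ = C / λ = 4.69×10^8 / 14.10 = 3.33×10^7 s.
Equilibrium anomaly ΔT_eq = F / λ = 149.4 / 14.10 = 10.6 K.
t = 2.616 years = 8.26×10^7 s, so t/τ = 2.48.
ΔT(t) = ΔT_eq (1 − e^(−t/τ)) = 10.6 × (1 − e^−2.48) = 9.71 K.

9.71 K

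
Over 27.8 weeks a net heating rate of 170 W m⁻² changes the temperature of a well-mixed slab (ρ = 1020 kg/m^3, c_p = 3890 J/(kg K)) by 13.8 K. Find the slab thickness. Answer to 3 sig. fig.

Heat input Q = F Δt = 170 × 1.68×10^7 s = 2.86×10^9 J/m².
Required areal heat capacity C = Q / ΔT = 2.07×10^8 J/(m²·K).
Depth D = C / (ρ c_p) = 2.07×10^8 / (1020 × 3890) = 52.2 m.

52.2 m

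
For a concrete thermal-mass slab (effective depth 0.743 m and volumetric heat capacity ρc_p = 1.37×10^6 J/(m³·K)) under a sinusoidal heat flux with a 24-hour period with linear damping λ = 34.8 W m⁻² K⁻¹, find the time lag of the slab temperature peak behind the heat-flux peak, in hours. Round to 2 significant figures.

4.3 hours

Areal heat capacity C = ρc_p × D = 1.37×10^6 × 0.743 = 1.02×10^6 J/(m^2 K).
ω = 2π / 86400 s = 7.27×10^-5 s⁻¹.
Phase lag φ = arctan(Cω/λ) = arctan(74.0/34.8) = 1.13 rad.
Time lag = φ / ω = 1.13 / 7.27×10^-5 = 15600 s = 4.32 hours.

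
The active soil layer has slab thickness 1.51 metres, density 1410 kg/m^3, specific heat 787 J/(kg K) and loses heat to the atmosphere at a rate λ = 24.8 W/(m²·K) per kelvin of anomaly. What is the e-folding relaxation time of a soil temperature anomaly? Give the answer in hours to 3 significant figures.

Areal heat capacity C = ρ c_p D = 1410 × 787 × 1.51 = 1.68×10^6 J/(m^2 K).
Relaxation time τ = C / λ = 1.68×10^6 / 24.8 = 67600 s.
In hours: 67600 s / (3600 s/hour) = 18.8 hours.

18.8 hours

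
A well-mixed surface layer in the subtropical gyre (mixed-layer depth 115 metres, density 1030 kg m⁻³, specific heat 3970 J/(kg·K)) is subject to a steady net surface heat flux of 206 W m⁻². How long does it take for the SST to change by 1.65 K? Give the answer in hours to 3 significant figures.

1050 hours

Areal heat capacity C = ρ c_p D = 1030 × 3970 × 115 = 4.70×10^8 J/(m²·K).
Time required: Δt = C ΔT / F = 4.70×10^8 × 1.65 / 206 = 3.77×10^6 s.
In hours: 3.77×10^6 s / (3600 s/hour) = 1050 hours.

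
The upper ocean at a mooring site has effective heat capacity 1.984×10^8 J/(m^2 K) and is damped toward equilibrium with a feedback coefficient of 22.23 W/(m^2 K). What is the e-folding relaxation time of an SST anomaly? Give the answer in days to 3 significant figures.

Areal heat capacity C = 1.984×10^8 J/(m^2 K) (given).
Relaxation time τ = C / λ = 1.98×10^8 / 22.23 = 8.92×10^6 s.
In days: 8.92×10^6 s / (86400 s/day) = 103 days.

103 days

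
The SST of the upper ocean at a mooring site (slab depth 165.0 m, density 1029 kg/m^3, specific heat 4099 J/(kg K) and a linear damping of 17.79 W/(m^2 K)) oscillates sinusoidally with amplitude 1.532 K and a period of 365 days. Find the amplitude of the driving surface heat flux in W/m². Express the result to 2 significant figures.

210

Areal heat capacity C = ρ c_p D = 1029 × 4099 × 165.0 = 6.96×10^8 J/(m^2 K).
ω = 2π / 3.15×10^7 s = 1.99×10^-7 s⁻¹.
√((Cω)² + λ²) = √((139)² + 17.79²) = 140 W/(m²·K).
F₀ = A × √((Cω)²+λ²) = 1.532 × 140 = 214 W/m².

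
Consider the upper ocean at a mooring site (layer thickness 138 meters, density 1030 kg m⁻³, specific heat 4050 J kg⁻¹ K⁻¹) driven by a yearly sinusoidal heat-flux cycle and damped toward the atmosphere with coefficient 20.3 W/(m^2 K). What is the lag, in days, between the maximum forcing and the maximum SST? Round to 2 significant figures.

81 days

Areal heat capacity C = ρ c_p D = 1030 × 4050 × 138 = 5.76×10^8 J m⁻² K⁻¹.
ω = 2π / 3.15×10^7 s = 1.99×10^-7 s⁻¹.
Phase lag φ = arctan(Cω/λ) = arctan(115/20.3) = 1.40 rad.
Time lag = φ / ω = 1.40 / 1.99×10^-7 = 7.00×10^6 s = 81.1 days.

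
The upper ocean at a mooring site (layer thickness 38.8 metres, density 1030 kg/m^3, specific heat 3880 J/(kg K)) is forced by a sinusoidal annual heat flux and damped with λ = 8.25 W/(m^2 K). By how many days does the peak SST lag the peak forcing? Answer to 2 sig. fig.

76 days

Areal heat capacity C = ρ c_p D = 1030 × 3880 × 38.8 = 1.55×10^8 J/(m²·K).
ω = 2π / 3.15×10^7 s = 1.99×10^-7 s⁻¹.
Phase lag φ = arctan(Cω/λ) = arctan(30.9/8.25) = 1.31 rad.
Time lag = φ / ω = 1.31 / 1.99×10^-7 = 6.57×10^6 s = 76.1 days.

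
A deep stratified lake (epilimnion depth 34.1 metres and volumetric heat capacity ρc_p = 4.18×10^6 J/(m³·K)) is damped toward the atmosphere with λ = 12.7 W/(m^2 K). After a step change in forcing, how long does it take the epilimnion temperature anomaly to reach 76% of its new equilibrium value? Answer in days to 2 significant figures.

Areal heat capacity C = ρc_p × D = 4.18×10^6 × 34.1 = 1.43×10^8 J/(m²·K).
τ = C / λ = 1.43×10^8 / 12.7 = 1.12×10^7 s.
Fraction reached: 1 − e^(−t/τ) = 0.76 ⇒ t = −τ ln(1 − 0.76) = τ × 1.43.
t = 1.60×10^7 s = 185 days.

190 days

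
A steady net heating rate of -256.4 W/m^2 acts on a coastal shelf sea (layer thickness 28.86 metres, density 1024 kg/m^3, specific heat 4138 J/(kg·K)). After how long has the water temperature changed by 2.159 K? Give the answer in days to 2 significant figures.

Areal heat capacity C = ρ c_p D = 1024 × 4138 × 28.86 = 1.22×10^8 J m⁻² K⁻¹.
Time required: Δt = C ΔT / F = 1.22×10^8 × -2.159 / -256.4 = 1.03×10^6 s.
In days: 1.03×10^6 s / (86400 s/day) = 11.9 days.

12 days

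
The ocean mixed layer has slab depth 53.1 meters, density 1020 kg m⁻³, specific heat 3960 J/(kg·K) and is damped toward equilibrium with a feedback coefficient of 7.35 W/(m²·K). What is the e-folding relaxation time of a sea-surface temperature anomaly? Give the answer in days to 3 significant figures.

Areal heat capacity C = ρ c_p D = 1020 × 3960 × 53.1 = 2.14×10^8 J/(m²·K).
Relaxation time τ = C / λ = 2.14×10^8 / 7.35 = 2.92×10^7 s.
In days: 2.92×10^7 s / (86400 s/day) = 338 days.

338 days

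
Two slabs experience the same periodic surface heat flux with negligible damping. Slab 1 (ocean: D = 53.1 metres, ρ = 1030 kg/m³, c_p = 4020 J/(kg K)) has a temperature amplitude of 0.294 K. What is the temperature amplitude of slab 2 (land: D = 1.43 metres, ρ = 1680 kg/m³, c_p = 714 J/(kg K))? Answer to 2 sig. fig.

C_ocean = 2.20×10^8 J/(m²·K); C_land = 1.72×10^6 J/(m²·K).
A ∝ 1/C ⇒ A_land = A_ocean × C_ocean/C_land = 0.294 × 128 = 37.7 K.

38 K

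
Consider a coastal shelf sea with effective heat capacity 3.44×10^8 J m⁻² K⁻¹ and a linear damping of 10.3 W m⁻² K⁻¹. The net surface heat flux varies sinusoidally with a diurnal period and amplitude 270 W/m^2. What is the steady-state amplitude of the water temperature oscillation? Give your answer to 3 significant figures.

0.0108 K

Areal heat capacity C = 3.44×10^8 J m⁻² K⁻¹ (given).
Angular frequency ω = 2π / T = 2π / 86400 s = 7.27×10^-5 s⁻¹.
√((Cω)² + λ²) = √((25000)² + 10.3²) = 25000 W/(m²·K).
Amplitude A = F₀ / √((Cω)²+λ²) = 270 / 25000 = 0.0108 K.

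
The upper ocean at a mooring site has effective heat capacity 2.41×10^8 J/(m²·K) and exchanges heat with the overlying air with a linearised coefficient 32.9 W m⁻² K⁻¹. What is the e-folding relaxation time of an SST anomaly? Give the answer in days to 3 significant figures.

84.8 days

Areal heat capacity C = 2.41×10^8 J/(m²·K) (given).
Relaxation time τ = C / λ = 2.41×10^8 / 32.9 = 7.33×10^6 s.
In days: 7.33×10^6 s / (86400 s/day) = 84.8 days.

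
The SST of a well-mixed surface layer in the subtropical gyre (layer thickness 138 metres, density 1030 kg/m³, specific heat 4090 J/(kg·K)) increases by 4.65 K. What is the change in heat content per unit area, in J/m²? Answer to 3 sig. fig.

2.70×10^9

Areal heat capacity C = ρ c_p D = 1030 × 4090 × 138 = 5.81×10^8 J/(m^2 K).
ΔQ = C ΔT = 5.81×10^8 × 4.65 = 2.70×10^9 J/m².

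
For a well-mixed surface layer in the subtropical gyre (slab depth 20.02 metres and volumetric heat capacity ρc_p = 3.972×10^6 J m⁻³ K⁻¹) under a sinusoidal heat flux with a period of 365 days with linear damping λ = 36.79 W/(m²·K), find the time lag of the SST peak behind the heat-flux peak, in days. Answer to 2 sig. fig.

Areal heat capacity C = ρc_p × D = 3.972×10^6 × 20.02 = 7.95×10^7 J m⁻² K⁻¹.
ω = 2π / 3.15×10^7 s = 1.99×10^-7 s⁻¹.
Phase lag φ = arctan(Cω/λ) = arctan(15.8/36.79) = 0.407 rad.
Time lag = φ / ω = 0.407 / 1.99×10^-7 = 2.04×10^6 s = 23.6 days.

24 days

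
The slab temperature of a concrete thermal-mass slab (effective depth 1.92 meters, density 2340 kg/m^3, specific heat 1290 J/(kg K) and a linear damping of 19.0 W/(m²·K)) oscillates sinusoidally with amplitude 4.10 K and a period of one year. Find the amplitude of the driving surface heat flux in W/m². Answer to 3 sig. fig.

78.0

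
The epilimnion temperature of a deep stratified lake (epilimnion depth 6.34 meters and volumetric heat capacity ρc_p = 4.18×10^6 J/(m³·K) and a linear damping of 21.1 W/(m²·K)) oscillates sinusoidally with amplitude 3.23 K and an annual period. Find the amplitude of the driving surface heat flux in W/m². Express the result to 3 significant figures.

70.3

Areal heat capacity C = ρc_p × D = 4.18×10^6 × 6.34 = 2.65×10^7 J/(m^2 K).
ω = 2π / 3.15×10^7 s = 1.99×10^-7 s⁻¹.
√((Cω)² + λ²) = √((5.28)² + 21.1²) = 21.8 W/(m²·K).
F₀ = A × √((Cω)²+λ²) = 3.23 × 21.8 = 70.3 W/m².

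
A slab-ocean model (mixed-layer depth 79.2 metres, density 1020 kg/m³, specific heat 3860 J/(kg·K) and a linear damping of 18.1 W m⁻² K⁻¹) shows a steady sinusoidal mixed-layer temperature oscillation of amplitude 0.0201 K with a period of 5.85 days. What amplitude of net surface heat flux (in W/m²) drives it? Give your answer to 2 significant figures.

78

Areal heat capacity C = ρ c_p D = 1020 × 3860 × 79.2 = 3.12×10^8 J/(m²·K).
ω = 2π / 5.05×10^5 s = 1.24×10^-5 s⁻¹.
√((Cω)² + λ²) = √((3880)² + 18.1²) = 3880 W/(m²·K).
F₀ = A × √((Cω)²+λ²) = 0.0201 × 3880 = 77.9 W/m².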